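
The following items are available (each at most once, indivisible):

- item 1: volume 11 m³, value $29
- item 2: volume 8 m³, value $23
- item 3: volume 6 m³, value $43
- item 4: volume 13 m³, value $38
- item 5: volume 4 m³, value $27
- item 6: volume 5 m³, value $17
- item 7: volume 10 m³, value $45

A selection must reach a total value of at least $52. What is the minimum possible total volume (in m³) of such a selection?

10

Subsets with value ≥ 52, sorted by total volume:
- item 3+item 5: volume 10, value 70
- item 3+item 6: volume 11, value 60
- item 5+item 7: volume 14, value 72
Minimum volume: 10 m³.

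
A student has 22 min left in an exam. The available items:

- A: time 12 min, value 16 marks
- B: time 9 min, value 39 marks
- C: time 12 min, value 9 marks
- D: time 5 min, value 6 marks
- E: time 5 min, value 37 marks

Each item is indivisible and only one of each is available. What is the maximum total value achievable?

82 marks

This is a 0/1 knapsack; check combinations near the capacity.
- B+D+E: time 9+5+5=19, value 39+6+37=82
- B+E: time 9+5=14, value 39+37=76
- A+D+E: time 12+5+5=22, value 16+6+37=59
- A+B: time 12+9=21, value 16+39=55
- A+E: time 12+5=17, value 16+37=53
Best: 82 marks.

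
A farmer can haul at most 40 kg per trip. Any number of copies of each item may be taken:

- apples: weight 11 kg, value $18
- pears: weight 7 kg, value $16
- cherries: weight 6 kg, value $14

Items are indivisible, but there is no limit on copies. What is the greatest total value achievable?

$92

Best value-per-unit is cherries at 14/6; filling with it alone gives 6×14 = 84.
Optimal mix: 4×pears + 2×cherries → weight 40, value 92.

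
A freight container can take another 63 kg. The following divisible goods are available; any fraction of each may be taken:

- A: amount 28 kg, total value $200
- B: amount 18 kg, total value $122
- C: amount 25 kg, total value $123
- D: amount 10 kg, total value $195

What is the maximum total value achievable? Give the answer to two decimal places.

551.44

Take in order of value per unit:
- D (195/10 per unit): all 10 → value 195, running total 195.00
- A (200/28 per unit): all 28 → value 200, running total 395.00
- B (122/18 per unit): all 18 → value 122, running total 517.00
- C (123/25 per unit): 7 of 25 → value 7×123/25 = 34.4400, running total 551.44
Total 551.44.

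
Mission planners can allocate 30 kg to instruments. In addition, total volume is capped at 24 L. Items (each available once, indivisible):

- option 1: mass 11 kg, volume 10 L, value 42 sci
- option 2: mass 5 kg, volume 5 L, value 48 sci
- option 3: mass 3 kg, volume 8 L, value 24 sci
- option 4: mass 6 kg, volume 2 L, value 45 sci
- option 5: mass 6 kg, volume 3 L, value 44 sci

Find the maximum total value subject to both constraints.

179 sci

Feasible sets respecting both limits:
- option 1+option 2+option 4+option 5: mass 28, volume 20, value 179
- option 2+option 3+option 4+option 5: mass 20, volume 18, value 161
- option 1+option 3+option 4+option 5: mass 26, volume 23, value 155
- option 2+option 4+option 5: mass 17, volume 10, value 137
Best: 179 sci.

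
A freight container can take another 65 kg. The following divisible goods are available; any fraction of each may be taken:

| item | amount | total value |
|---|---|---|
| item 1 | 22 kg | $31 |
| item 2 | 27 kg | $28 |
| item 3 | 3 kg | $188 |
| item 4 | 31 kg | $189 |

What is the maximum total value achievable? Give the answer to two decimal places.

417.33

Take in order of value per unit:
- item 3 (188/3 per unit): all 3 → value 188, running total 188.00
- item 4 (189/31 per unit): all 31 → value 189, running total 377.00
- item 1 (31/22 per unit): all 22 → value 31, running total 408.00
- item 2 (28/27 per unit): 9 of 27 → value 9×28/27 = 9.3333, running total 417.33
Total 417.33.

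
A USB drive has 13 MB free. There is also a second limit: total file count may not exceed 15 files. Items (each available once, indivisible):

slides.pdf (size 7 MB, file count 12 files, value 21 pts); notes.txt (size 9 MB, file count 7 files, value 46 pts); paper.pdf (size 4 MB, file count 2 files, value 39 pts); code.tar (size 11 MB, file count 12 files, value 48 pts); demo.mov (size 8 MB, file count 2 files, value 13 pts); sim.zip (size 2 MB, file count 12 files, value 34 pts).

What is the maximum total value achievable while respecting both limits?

85 pts

Feasible sets respecting both limits:
- notes.txt+paper.pdf: size 13, file count 9, value 85
- paper.pdf+sim.zip: size 6, file count 14, value 73
- slides.pdf+paper.pdf: size 11, file count 14, value 60
- paper.pdf+demo.mov: size 12, file count 4, value 52
Best: 85 pts.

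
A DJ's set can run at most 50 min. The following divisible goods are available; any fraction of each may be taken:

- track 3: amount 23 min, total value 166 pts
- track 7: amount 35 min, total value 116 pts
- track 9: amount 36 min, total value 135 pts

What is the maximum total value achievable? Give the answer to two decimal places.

Take in order of value per unit:
- track 3 (166/23 per unit): all 23 → value 166, running total 166.00
- track 9 (135/36 per unit): 27 of 36 → value 27×135/36 = 101.2500, running total 267.25
Total 267.25.

267.25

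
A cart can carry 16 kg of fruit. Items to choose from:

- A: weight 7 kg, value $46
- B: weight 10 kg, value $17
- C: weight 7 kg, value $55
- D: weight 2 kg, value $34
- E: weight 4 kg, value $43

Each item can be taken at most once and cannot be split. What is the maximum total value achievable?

This is a 0/1 knapsack; check combinations near the capacity.
- A+C+D: weight 7+7+2=16, value 46+55+34=135
- C+D+E: weight 7+2+4=13, value 55+34+43=132
- A+D+E: weight 7+2+4=13, value 46+34+43=123
Best: $135.

$135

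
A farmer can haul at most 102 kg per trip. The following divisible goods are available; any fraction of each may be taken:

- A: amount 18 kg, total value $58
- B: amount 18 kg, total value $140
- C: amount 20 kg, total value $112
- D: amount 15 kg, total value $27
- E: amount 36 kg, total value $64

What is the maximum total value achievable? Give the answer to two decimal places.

Take in order of value per unit:
- B (140/18 per unit): all 18 → value 140, running total 140.00
- C (112/20 per unit): all 20 → value 112, running total 252.00
- A (58/18 per unit): all 18 → value 58, running total 310.00
- D (27/15 per unit): all 15 → value 27, running total 337.00
- E (64/36 per unit): 31 of 36 → value 31×64/36 = 55.1111, running total 392.11
Total 392.11.

392.11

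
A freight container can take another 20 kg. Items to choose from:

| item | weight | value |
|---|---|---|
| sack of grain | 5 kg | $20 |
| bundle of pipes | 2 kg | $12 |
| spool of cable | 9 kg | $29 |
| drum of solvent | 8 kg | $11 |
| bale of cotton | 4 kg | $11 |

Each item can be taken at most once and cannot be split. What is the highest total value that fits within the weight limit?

Check high-value combinations within 20 kg:
- sack of grain+bundle of pipes+spool of cable+bale of cotton: weight 5+2+9+4=20, value 20+12+29+11=72
- sack of grain+bundle of pipes+spool of cable: weight 5+2+9=16, value 20+12+29=61
- sack of grain+spool of cable+bale of cotton: weight 5+9+4=18, value 20+29+11=60
- sack of grain+bundle of pipes+drum of solvent+bale of cotton: weight 5+2+8+4=19, value 20+12+11+11=54
- bundle of pipes+spool of cable+bale of cotton: weight 2+9+4=15, value 12+29+11=52
Best: $72.

$72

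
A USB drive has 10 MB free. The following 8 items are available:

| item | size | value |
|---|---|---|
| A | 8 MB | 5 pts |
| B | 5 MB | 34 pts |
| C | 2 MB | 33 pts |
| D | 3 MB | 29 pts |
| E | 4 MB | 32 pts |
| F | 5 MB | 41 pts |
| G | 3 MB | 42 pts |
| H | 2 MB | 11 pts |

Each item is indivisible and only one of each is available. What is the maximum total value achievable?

116 pts

Check high-value combinations within 10 MB:
- C+F+G: size 2+5+3=10, value 33+41+42=116
- C+D+G+H: size 2+3+3+2=10, value 33+29+42+11=115
- B+C+G: size 5+2+3=10, value 34+33+42=109
- C+E+G: size 2+4+3=9, value 33+32+42=107
Best: 116 pts.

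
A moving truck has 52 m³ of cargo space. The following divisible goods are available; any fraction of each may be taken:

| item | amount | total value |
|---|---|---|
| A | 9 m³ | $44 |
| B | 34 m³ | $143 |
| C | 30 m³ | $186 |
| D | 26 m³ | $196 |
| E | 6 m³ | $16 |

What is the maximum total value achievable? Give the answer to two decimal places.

357.20

Take in order of value per unit:
- D (196/26 per unit): all 26 → value 196, running total 196.00
- C (186/30 per unit): 26 of 30 → value 26×186/30 = 161.2000, running total 357.20
Total 357.20.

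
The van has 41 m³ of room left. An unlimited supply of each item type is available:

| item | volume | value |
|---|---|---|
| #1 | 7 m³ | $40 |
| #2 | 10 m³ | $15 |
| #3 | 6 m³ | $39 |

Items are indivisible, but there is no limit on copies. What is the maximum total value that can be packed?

Best value-per-unit is #3 at 39/6; filling with it alone gives 6×39 = 234.
Optimal mix: 5×#1 + 1×#3 → volume 41, value 239.

$239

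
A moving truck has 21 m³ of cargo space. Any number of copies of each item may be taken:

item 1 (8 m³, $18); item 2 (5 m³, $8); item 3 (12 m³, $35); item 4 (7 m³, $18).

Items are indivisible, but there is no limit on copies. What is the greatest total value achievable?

$54

Best value-per-unit is item 3 at 35/12; filling with it alone gives 1×35 = 35.
Optimal mix: 3×item 4 → volume 21, value 54.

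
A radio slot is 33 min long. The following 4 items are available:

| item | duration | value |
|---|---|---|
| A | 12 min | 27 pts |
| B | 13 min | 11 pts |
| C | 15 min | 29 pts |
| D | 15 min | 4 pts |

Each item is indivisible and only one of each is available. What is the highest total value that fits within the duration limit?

56 pts

This is a 0/1 knapsack; check combinations near the capacity.
- A+C: duration 12+15=27, value 27+29=56
- B+C: duration 13+15=28, value 11+29=40
- A+B: duration 12+13=25, value 27+11=38
Best: 56 pts.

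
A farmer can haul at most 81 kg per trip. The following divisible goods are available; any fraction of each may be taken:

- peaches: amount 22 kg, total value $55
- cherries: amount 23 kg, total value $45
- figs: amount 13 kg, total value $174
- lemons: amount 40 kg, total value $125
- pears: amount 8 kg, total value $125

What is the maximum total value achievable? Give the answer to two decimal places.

Take in order of value per unit:
- pears (125/8 per unit): all 8 → value 125, running total 125.00
- figs (174/13 per unit): all 13 → value 174, running total 299.00
- lemons (125/40 per unit): all 40 → value 125, running total 424.00
- peaches (55/22 per unit): 20 of 22 → value 20×55/22 = 50.0000, running total 474.00
Total 474.00.

474.00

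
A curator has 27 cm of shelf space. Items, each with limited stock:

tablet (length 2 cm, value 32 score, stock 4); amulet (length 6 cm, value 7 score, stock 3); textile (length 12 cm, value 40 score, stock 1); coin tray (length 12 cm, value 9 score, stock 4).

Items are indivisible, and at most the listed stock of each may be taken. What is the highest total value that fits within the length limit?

175 score

Top feasible selections:
- 4×tablet + 1×amulet + 1×textile: length 26, value 175
- 4×tablet + 1×textile: length 20, value 168
Best: 175 score.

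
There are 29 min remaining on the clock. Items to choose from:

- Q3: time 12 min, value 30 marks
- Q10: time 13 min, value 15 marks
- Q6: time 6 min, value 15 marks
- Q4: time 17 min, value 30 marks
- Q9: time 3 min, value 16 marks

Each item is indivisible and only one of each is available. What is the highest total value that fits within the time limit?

This is a 0/1 knapsack; check combinations near the capacity.
- Q3+Q6+Q9: time 12+6+3=21, value 30+15+16=61
- Q6+Q4+Q9: time 6+17+3=26, value 15+30+16=61
- Q3+Q10+Q9: time 12+13+3=28, value 30+15+16=61
Best: 61 marks.

61 marks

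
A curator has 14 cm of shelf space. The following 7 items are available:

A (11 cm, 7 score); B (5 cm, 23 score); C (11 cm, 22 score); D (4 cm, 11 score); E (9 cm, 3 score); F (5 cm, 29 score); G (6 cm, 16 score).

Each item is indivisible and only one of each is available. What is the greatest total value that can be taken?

Check high-value combinations within 14 cm:
- B+D+F: length 5+4+5=14, value 23+11+29=63
- B+F: length 5+5=10, value 23+29=52
- F+G: length 5+6=11, value 29+16=45
Best: 63 score.

63 score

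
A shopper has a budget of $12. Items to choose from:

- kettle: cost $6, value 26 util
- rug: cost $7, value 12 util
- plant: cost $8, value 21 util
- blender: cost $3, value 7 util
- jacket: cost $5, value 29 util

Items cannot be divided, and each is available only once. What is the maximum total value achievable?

Check high-value combinations within $12:
- kettle+jacket: cost 6+5=11, value 26+29=55
- rug+jacket: cost 7+5=12, value 12+29=41
- blender+jacket: cost 3+5=8, value 7+29=36
- kettle+blender: cost 6+3=9, value 26+7=33
- jacket: cost 5, value 29
Best: 55 util.

55 util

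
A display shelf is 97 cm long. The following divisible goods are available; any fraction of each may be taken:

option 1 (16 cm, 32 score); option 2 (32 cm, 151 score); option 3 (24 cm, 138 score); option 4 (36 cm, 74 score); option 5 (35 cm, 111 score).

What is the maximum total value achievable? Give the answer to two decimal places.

Take in order of value per unit:
- option 3 (138/24 per unit): all 24 → value 138, running total 138.00
- option 2 (151/32 per unit): all 32 → value 151, running total 289.00
- option 5 (111/35 per unit): all 35 → value 111, running total 400.00
- option 4 (74/36 per unit): 6 of 36 → value 6×74/36 = 12.3333, running total 412.33
Total 412.33.

412.33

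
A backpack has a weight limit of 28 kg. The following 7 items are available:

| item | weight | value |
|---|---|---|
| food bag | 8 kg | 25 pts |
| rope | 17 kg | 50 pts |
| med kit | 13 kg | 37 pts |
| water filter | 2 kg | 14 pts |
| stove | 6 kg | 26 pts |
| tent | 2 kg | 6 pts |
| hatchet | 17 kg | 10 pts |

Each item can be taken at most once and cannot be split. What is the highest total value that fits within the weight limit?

96 pts

Check high-value combinations within 28 kg:
- rope+water filter+stove+tent: weight 17+2+6+2=27, value 50+14+26+6=96
- rope+water filter+stove: weight 17+2+6=25, value 50+14+26=90
- food bag+rope+water filter: weight 8+17+2=27, value 25+50+14=89
- food bag+med kit+stove: weight 8+13+6=27, value 25+37+26=88
- med kit+water filter+stove+tent: weight 13+2+6+2=23, value 37+14+26+6=83
Best: 96 pts.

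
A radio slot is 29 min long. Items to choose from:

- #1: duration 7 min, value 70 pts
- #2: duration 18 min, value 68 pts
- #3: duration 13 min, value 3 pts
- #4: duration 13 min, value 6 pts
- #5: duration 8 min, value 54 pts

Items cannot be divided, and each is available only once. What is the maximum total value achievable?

138 pts

Check high-value combinations within 29 min:
- #1+#2: duration 7+18=25, value 70+68=138
- #1+#4+#5: duration 7+13+8=28, value 70+6+54=130
- #1+#3+#5: duration 7+13+8=28, value 70+3+54=127
Best: 138 pts.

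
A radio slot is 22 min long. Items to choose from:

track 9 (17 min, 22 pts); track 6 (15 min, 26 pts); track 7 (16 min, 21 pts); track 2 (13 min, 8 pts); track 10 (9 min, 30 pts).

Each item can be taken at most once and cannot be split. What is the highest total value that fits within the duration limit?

38 pts

Check high-value combinations within 22 min:
- track 2+track 10: duration 13+9=22, value 8+30=38
- track 10: duration 9, value 30
- track 6: duration 15, value 26
- track 9: duration 17, value 22
- track 7: duration 16, value 21
Best: 38 pts.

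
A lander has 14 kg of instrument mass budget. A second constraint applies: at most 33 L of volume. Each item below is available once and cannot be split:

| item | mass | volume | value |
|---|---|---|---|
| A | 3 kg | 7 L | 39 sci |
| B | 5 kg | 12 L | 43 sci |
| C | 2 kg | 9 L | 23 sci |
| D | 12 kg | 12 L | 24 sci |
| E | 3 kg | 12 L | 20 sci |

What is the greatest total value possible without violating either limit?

Feasible sets respecting both limits:
- A+B+C: mass 10, volume 28, value 105
- A+B+E: mass 11, volume 31, value 102
- B+C+E: mass 10, volume 33, value 86
- A+B: mass 8, volume 19, value 82
Best: 105 sci.

105 sci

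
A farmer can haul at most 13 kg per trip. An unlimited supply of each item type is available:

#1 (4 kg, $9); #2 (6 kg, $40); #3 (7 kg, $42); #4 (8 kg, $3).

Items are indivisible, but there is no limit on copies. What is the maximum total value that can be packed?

Best value-per-unit is #2 at 40/6; filling with it alone gives 2×40 = 80.
Optimal mix: 1×#2 + 1×#3 → weight 13, value 82.

$82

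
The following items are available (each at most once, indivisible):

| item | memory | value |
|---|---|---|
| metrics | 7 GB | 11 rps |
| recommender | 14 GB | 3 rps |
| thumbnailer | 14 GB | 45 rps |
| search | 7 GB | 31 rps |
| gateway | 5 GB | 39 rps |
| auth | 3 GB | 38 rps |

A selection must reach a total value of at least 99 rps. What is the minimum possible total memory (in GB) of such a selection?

Subsets with value ≥ 99, sorted by total memory:
- search+gateway+auth: memory 15, value 108
- thumbnailer+gateway+auth: memory 22, value 122
- metrics+search+gateway+auth: memory 22, value 119
- thumbnailer+search+auth: memory 24, value 114
Minimum memory: 15 GB.

15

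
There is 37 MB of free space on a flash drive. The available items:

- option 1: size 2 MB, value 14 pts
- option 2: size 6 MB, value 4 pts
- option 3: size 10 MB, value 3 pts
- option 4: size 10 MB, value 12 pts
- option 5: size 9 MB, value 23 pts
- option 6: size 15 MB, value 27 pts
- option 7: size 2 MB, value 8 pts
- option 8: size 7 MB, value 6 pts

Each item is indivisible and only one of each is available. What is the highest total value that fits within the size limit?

78 pts

Check high-value combinations within 37 MB:
- option 1+option 5+option 6+option 7+option 8: size 2+9+15+2+7=35, value 14+23+27+8+6=78
- option 1+option 2+option 5+option 6+option 7: size 2+6+9+15+2=34, value 14+4+23+27+8=76
- option 1+option 4+option 5+option 6: size 2+10+9+15=36, value 14+12+23+27=76
Best: 78 pts.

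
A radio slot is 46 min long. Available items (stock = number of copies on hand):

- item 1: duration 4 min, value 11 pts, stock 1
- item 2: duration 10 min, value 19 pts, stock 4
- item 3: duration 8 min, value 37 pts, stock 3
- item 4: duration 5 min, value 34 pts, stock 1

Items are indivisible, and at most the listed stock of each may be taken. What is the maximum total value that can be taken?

175 pts

Best selections within duration 46 and stock limits:
- 1×item 1 + 1×item 2 + 3×item 3 + 1×item 4: duration 43, value 175
- 1×item 2 + 3×item 3 + 1×item 4: duration 39, value 164
Best: 175 pts.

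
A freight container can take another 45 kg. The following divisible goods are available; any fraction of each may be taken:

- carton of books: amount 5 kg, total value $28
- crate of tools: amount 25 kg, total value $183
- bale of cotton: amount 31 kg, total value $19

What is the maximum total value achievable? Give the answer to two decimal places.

Take in order of value per unit:
- crate of tools (183/25 per unit): all 25 → value 183, running total 183.00
- carton of books (28/5 per unit): all 5 → value 28, running total 211.00
- bale of cotton (19/31 per unit): 15 of 31 → value 15×19/31 = 9.1935, running total 220.19
Total 220.19.

220.19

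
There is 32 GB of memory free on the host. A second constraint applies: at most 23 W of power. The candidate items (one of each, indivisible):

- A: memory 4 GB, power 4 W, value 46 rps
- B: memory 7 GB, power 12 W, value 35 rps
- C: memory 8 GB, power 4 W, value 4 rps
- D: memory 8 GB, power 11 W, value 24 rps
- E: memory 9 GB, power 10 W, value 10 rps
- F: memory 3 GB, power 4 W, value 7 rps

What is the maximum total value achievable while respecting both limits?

88 rps

Feasible sets respecting both limits:
- A+B+F: memory 14, power 20, value 88
- A+B+C: memory 19, power 20, value 85
- A+B: memory 11, power 16, value 81
- A+C+D+F: memory 23, power 23, value 81
Best: 88 rps.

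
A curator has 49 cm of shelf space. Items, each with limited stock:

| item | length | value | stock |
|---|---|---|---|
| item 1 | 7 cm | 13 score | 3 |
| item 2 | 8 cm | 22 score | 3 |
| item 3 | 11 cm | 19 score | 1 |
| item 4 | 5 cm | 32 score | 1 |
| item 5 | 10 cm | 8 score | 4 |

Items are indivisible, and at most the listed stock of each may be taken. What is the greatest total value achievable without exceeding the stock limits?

130 score

Best selections within length 49 and stock limits:
- 1×item 1 + 3×item 2 + 1×item 3 + 1×item 4: length 47, value 130
- 2×item 1 + 3×item 2 + 1×item 4: length 43, value 124
- 2×item 1 + 2×item 2 + 1×item 3 + 1×item 4: length 46, value 121
- 1×item 1 + 3×item 2 + 1×item 4 + 1×item 5: length 46, value 119
Best: 130 score.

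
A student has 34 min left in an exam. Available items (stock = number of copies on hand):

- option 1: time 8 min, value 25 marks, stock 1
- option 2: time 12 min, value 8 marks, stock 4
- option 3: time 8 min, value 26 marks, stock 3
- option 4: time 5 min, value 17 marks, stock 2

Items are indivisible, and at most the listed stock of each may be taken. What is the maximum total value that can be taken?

112 marks

Top feasible selections:
- 3×option 3 + 2×option 4: time 34, value 112
- 1×option 1 + 2×option 3 + 2×option 4: time 34, value 111
Best: 112 marks.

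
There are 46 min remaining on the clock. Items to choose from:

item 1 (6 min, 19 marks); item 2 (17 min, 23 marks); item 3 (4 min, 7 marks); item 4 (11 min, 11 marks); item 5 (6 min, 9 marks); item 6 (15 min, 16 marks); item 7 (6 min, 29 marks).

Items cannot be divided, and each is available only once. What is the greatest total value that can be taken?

91 marks

This is a 0/1 knapsack; check combinations near the capacity.
- item 1+item 2+item 4+item 5+item 7: time 6+17+11+6+6=46, value 19+23+11+9+29=91
- item 1+item 2+item 3+item 4+item 7: time 6+17+4+11+6=44, value 19+23+7+11+29=89
- item 1+item 2+item 3+item 5+item 7: time 6+17+4+6+6=39, value 19+23+7+9+29=87
- item 1+item 2+item 6+item 7: time 6+17+15+6=44, value 19+23+16+29=87
Best: 91 marks.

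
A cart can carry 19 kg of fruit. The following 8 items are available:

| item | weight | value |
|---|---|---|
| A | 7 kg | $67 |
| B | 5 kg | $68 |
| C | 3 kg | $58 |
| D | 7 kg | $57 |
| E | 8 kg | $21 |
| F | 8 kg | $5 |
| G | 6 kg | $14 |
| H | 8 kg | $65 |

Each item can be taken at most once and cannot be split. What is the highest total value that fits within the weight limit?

Check high-value combinations within 19 kg:
- A+B+C: weight 7+5+3=15, value 67+68+58=193
- A+B+D: weight 7+5+7=19, value 67+68+57=192
- B+C+H: weight 5+3+8=16, value 68+58+65=191
- A+C+H: weight 7+3+8=18, value 67+58+65=190
- B+C+D: weight 5+3+7=15, value 68+58+57=183
Best: $193.

$193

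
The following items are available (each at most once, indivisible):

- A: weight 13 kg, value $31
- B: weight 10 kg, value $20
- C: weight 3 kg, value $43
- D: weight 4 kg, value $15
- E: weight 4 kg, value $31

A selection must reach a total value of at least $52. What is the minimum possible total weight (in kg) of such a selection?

Subsets with value ≥ 52, sorted by total weight:
- C+E: weight 7, value 74
- C+D: weight 7, value 58
- C+D+E: weight 11, value 89
- B+C: weight 13, value 63
Minimum weight: 7 kg.

7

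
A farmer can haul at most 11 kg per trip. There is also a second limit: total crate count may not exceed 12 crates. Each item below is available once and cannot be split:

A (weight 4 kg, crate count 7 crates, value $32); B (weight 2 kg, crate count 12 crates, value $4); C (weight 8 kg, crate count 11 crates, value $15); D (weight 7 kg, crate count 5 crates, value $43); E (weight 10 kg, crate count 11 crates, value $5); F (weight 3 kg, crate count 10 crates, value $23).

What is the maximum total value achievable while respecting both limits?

$75

Feasible sets respecting both limits:
- A+D: weight 11, crate count 12, value 75
- D: weight 7, crate count 5, value 43
- A: weight 4, crate count 7, value 32
- F: weight 3, crate count 10, value 23
Best: $75.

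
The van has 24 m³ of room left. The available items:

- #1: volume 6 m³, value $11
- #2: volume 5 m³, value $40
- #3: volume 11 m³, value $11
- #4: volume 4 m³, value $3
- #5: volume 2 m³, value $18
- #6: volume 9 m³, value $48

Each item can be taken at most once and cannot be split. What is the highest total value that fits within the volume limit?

Check high-value combinations within 24 m³:
- #1+#2+#5+#6: volume 6+5+2+9=22, value 11+40+18+48=117
- #2+#4+#5+#6: volume 5+4+2+9=20, value 40+3+18+48=109
- #2+#5+#6: volume 5+2+9=16, value 40+18+48=106
- #1+#2+#4+#6: volume 6+5+4+9=24, value 11+40+3+48=102
- #1+#2+#6: volume 6+5+9=20, value 11+40+48=99
Best: $117.

$117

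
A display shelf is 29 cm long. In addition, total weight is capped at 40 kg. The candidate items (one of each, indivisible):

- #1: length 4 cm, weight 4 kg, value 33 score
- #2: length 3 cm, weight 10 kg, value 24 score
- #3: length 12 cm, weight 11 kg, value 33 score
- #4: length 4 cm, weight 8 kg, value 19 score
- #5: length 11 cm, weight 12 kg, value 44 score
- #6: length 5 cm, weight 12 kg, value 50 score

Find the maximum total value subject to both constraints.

151 score

Feasible sets respecting both limits:
- #1+#2+#5+#6: length 23, weight 38, value 151
- #1+#4+#5+#6: length 24, weight 36, value 146
- #1+#2+#3+#6: length 24, weight 37, value 140
Best: 151 score.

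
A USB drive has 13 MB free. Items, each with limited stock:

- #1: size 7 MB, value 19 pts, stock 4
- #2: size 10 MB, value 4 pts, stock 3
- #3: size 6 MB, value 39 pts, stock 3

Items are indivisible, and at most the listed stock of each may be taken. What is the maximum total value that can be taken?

Best selections within size 13 and stock limits:
- 2×#3: size 12, value 78
- 1×#1 + 1×#3: size 13, value 58
- 1×#3: size 6, value 39
- 1×#1: size 7, value 19
Best: 78 pts.

78 pts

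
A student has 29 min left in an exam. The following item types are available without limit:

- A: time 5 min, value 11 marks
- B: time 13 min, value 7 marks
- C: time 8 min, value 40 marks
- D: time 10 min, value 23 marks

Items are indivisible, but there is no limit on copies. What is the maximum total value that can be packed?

Best value-per-unit is C at 40/8; filling with it alone gives 3×40 = 120.
Optimal mix: 1×A + 3×C → time 29, value 131.

131 marks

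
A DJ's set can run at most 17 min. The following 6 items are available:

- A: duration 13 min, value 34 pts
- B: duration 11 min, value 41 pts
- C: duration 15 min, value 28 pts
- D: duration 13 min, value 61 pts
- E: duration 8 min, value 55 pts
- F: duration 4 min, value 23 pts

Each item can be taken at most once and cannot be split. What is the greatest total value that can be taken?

84 pts

Check high-value combinations within 17 min:
- D+F: duration 13+4=17, value 61+23=84
- E+F: duration 8+4=12, value 55+23=78
- B+F: duration 11+4=15, value 41+23=64
- D: duration 13, value 61
Best: 84 pts.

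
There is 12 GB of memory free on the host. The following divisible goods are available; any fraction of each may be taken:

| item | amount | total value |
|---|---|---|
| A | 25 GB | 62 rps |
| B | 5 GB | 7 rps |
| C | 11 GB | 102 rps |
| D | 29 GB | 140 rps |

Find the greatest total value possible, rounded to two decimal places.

Take in order of value per unit:
- C (102/11 per unit): all 11 → value 102, running total 102.00
- D (140/29 per unit): 1 of 29 → value 1×140/29 = 4.8276, running total 106.83
Total 106.83.

106.83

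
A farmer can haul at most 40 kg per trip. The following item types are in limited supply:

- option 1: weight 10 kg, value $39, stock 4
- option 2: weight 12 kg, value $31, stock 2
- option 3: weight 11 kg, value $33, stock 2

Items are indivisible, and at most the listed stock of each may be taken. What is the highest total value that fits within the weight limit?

$156

Top feasible selections:
- 4×option 1: weight 40, value 156
- 3×option 1: weight 30, value 117
- 2×option 1 + 1×option 3: weight 31, value 111
Best: $156.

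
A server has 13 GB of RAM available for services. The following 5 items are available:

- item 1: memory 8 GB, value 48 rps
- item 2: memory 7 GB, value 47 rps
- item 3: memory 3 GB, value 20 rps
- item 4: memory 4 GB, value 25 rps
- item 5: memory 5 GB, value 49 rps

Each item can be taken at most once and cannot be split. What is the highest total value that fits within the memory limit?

Check high-value combinations within 13 GB:
- item 1+item 5: memory 8+5=13, value 48+49=97
- item 2+item 5: memory 7+5=12, value 47+49=96
- item 3+item 4+item 5: memory 3+4+5=12, value 20+25+49=94
Best: 97 rps.

97 rps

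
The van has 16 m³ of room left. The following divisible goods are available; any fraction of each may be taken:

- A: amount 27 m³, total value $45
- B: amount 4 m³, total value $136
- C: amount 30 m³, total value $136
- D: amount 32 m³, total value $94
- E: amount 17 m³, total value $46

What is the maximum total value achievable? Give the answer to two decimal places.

190.40

Take in order of value per unit:
- B (136/4 per unit): all 4 → value 136, running total 136.00
- C (136/30 per unit): 12 of 30 → value 12×136/30 = 54.4000, running total 190.40
Total 190.40.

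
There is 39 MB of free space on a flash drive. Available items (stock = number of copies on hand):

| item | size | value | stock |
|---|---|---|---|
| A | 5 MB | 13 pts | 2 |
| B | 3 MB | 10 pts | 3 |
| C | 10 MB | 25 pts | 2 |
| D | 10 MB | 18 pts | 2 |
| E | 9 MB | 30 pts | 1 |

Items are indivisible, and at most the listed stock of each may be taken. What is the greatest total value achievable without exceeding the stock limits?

111 pts

Top feasible selections:
- 2×A + 3×B + 1×C + 1×E: size 38, value 111
- 3×B + 2×C + 1×E: size 38, value 110
- 2×A + 2×C + 1×E: size 39, value 106
Best: 111 pts.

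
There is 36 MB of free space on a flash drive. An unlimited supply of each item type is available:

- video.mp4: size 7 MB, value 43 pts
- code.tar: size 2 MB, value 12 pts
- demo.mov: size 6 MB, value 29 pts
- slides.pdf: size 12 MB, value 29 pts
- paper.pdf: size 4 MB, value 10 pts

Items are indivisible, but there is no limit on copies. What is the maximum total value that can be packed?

220 pts

Best value-per-unit is video.mp4 at 43/7; filling with it alone gives 5×43 = 215.
Optimal mix: 4×video.mp4 + 4×code.tar → size 36, value 220.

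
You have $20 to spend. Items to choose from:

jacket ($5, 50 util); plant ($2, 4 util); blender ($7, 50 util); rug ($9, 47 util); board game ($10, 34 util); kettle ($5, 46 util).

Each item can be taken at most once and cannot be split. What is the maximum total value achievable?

Check high-value combinations within $20:
- jacket+plant+blender+kettle: cost 5+2+7+5=19, value 50+4+50+46=150
- jacket+blender+kettle: cost 5+7+5=17, value 50+50+46=146
- jacket+rug+kettle: cost 5+9+5=19, value 50+47+46=143
- jacket+board game+kettle: cost 5+10+5=20, value 50+34+46=130
Best: 150 util.

150 util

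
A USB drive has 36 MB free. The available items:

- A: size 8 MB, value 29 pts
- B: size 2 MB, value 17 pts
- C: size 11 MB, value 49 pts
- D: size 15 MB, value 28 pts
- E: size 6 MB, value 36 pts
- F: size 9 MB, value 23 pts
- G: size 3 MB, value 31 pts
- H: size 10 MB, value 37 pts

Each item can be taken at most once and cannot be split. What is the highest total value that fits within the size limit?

Check high-value combinations within 36 MB:
- B+C+E+G+H: size 2+11+6+3+10=32, value 17+49+36+31+37=170
- A+B+C+G+H: size 8+2+11+3+10=34, value 29+17+49+31+37=163
- A+B+C+E+G: size 8+2+11+6+3=30, value 29+17+49+36+31=162
- B+C+F+G+H: size 2+11+9+3+10=35, value 17+49+23+31+37=157
Best: 170 pts.

170 pts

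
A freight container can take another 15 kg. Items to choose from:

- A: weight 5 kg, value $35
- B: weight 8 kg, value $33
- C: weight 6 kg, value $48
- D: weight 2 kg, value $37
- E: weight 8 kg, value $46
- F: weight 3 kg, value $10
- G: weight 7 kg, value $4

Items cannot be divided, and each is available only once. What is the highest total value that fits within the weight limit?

Check high-value combinations within 15 kg:
- A+C+D: weight 5+6+2=13, value 35+48+37=120
- A+D+E: weight 5+2+8=15, value 35+37+46=118
- A+B+D: weight 5+8+2=15, value 35+33+37=105
- C+D+F: weight 6+2+3=11, value 48+37+10=95
Best: $120.

$120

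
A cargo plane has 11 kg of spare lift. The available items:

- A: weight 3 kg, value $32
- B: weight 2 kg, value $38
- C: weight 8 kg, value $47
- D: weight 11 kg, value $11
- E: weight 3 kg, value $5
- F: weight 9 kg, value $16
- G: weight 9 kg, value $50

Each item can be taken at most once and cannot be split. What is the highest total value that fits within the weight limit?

$88

Check high-value combinations within 11 kg:
- B+G: weight 2+9=11, value 38+50=88
- B+C: weight 2+8=10, value 38+47=85
- A+C: weight 3+8=11, value 32+47=79
- A+B+E: weight 3+2+3=8, value 32+38+5=75
Best: $88.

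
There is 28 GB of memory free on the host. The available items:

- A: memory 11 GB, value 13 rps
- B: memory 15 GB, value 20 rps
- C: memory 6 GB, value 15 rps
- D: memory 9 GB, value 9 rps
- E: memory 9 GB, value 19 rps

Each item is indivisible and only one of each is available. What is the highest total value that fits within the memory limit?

Check high-value combinations within 28 GB:
- A+C+E: memory 11+6+9=26, value 13+15+19=47
- C+D+E: memory 6+9+9=24, value 15+9+19=43
- B+E: memory 15+9=24, value 20+19=39
- A+C+D: memory 11+6+9=26, value 13+15+9=37
Best: 47 rps.

47 rps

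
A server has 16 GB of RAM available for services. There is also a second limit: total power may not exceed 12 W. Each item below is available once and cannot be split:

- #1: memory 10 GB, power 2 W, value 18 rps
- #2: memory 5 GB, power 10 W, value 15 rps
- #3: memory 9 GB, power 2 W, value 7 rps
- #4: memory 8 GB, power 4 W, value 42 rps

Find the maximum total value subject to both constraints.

42 rps

Feasible sets respecting both limits:
- #4: memory 8, power 4, value 42
- #1+#2: memory 15, power 12, value 33
- #2+#3: memory 14, power 12, value 22
Best: 42 rps.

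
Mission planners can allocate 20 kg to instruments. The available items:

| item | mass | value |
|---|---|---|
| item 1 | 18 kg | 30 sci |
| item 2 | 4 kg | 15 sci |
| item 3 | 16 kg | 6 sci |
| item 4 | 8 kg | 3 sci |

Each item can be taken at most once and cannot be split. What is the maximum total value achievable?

Check high-value combinations within 20 kg:
- item 1: mass 18, value 30
- item 2+item 3: mass 4+16=20, value 15+6=21
- item 2+item 4: mass 4+8=12, value 15+3=18
- item 2: mass 4, value 15
- item 3: mass 16, value 6
Best: 30 sci.

30 sci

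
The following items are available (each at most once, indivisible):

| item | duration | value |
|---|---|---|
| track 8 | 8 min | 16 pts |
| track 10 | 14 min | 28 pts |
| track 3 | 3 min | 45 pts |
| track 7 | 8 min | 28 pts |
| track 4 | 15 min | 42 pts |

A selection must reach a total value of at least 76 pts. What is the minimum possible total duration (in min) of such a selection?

Subsets with value ≥ 76, sorted by total duration:
- track 3+track 4: duration 18, value 87
- track 8+track 3+track 7: duration 19, value 89
- track 10+track 3+track 7: duration 25, value 101
Minimum duration: 18 min.

18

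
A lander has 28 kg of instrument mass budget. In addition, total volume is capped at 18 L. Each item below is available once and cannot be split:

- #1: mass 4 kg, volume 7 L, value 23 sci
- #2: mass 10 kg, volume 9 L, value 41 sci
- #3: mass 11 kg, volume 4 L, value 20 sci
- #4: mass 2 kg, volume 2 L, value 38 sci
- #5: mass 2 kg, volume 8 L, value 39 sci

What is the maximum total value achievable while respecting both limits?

Feasible sets respecting both limits:
- #1+#2+#4: mass 16, volume 18, value 102
- #1+#4+#5: mass 8, volume 17, value 100
- #2+#3+#4: mass 23, volume 15, value 99
Best: 102 sci.

102 sci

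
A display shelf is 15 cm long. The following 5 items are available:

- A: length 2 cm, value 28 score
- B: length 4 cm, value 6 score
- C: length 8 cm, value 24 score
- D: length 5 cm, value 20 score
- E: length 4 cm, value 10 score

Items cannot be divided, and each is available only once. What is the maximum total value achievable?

This is a 0/1 knapsack; check combinations near the capacity.
- A+C+D: length 2+8+5=15, value 28+24+20=72
- A+B+D+E: length 2+4+5+4=15, value 28+6+20+10=64
- A+C+E: length 2+8+4=14, value 28+24+10=62
- A+D+E: length 2+5+4=11, value 28+20+10=58
- A+B+C: length 2+4+8=14, value 28+6+24=58
Best: 72 score.

72 score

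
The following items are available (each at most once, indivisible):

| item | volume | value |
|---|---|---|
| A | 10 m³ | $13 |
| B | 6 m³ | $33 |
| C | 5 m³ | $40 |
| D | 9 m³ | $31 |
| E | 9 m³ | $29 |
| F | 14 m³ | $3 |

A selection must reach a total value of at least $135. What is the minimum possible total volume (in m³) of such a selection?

Subsets with value ≥ 135, sorted by total volume:
- A+B+C+D+E: volume 39, value 146
- B+C+D+E+F: volume 43, value 136
Minimum volume: 39 m³.

39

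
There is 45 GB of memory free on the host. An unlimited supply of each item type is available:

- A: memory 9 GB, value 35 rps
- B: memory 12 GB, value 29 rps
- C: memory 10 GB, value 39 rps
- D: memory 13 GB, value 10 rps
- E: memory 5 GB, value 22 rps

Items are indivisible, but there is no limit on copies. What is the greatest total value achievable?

Best value-per-unit is E at 22/5, and filling with it alone uses memory 9×5=45. No mix of the others beats 9×22 = 198.

198 rps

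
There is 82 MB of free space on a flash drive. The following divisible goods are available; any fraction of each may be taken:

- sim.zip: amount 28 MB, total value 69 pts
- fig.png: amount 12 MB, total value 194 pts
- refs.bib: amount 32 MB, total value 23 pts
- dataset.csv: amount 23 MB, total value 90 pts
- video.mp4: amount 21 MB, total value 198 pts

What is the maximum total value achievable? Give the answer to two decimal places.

Take in order of value per unit:
- fig.png (194/12 per unit): all 12 → value 194, running total 194.00
- video.mp4 (198/21 per unit): all 21 → value 198, running total 392.00
- dataset.csv (90/23 per unit): all 23 → value 90, running total 482.00
- sim.zip (69/28 per unit): 26 of 28 → value 26×69/28 = 64.0714, running total 546.07
Total 546.07.

546.07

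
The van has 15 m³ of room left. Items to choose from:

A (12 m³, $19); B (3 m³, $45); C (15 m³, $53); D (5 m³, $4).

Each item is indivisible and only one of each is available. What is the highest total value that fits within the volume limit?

$64

This is a 0/1 knapsack; check combinations near the capacity.
- A+B: volume 12+3=15, value 19+45=64
- C: volume 15, value 53
- B+D: volume 3+5=8, value 45+4=49
Best: $64.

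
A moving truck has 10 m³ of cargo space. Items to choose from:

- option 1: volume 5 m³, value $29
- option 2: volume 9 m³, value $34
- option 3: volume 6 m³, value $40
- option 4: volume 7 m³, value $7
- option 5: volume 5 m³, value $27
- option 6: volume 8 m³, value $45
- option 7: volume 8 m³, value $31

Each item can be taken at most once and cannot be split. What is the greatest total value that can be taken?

This is a 0/1 knapsack; check combinations near the capacity.
- option 1+option 5: volume 5+5=10, value 29+27=56
- option 6: volume 8, value 45
- option 3: volume 6, value 40
- option 2: volume 9, value 34
Best: $56.

$56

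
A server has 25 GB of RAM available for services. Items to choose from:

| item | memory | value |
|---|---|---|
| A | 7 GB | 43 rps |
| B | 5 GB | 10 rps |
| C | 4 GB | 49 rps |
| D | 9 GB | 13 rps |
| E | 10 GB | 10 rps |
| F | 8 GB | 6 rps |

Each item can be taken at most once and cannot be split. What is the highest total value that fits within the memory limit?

Check high-value combinations within 25 GB:
- A+B+C+D: memory 7+5+4+9=25, value 43+10+49+13=115
- A+B+C+F: memory 7+5+4+8=24, value 43+10+49+6=108
- A+C+D: memory 7+4+9=20, value 43+49+13=105
Best: 115 rps.

115 rps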